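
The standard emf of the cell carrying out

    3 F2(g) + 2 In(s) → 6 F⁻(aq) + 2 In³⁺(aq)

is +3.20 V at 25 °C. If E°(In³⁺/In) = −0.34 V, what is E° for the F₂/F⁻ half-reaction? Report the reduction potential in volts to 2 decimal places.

+2.86 V

In the reaction as written the F₂/F⁻ couple is reduced (cathode) and In³⁺/In is oxidized (anode), so E°cell = E°(F₂/F⁻) − E°(In³⁺/In).
E°(F₂/F⁻) = E°cell + E°(anode) = +3.20 + (−0.34) = +2.86 V.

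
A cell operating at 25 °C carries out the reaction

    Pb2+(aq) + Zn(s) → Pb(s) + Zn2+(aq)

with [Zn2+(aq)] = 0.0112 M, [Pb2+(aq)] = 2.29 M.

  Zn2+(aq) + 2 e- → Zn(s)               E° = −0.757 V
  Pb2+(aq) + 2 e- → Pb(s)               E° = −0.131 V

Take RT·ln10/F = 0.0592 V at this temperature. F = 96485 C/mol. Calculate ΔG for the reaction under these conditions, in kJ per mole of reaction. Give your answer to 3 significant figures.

The standard cell potential is −0.131 − (−0.757) = +0.626 V, with n = 2 electrons in the balanced equation.
Here Q = [Zn2+(aq)] / [Pb2+(aq)] = 0.00489 (log Q = −2.311), giving E = +0.626 − (0.0592/2)·(−2.311) = +0.6944 V.
ΔG = −nFE = −(2)(96485)(+0.6944) J/mol = −134 kJ/mol.

−134 kJ/mol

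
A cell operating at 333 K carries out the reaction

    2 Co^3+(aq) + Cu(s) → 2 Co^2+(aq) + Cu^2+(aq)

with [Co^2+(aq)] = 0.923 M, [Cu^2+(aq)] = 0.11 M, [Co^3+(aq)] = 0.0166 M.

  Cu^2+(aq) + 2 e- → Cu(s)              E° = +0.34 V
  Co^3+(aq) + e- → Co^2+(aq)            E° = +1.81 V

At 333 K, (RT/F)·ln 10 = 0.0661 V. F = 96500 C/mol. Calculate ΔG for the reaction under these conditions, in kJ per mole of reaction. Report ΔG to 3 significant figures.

With Co³⁺/Co²⁺ reduced at the cathode, E°cell = +1.81 − (+0.34) = +1.47 V and n = 2.
Here Q = ([Co^2+(aq)]^2·[Cu^2+(aq)]) / [Co^3+(aq)]^2 = 340 (log Q = 2.532), giving E = +1.47 − (0.0661/2)·(2.532) = +1.3863 V.
ΔG = −nFE = −(2)(96500)(+1.3863) J/mol = −268 kJ/mol.

−268 kJ/mol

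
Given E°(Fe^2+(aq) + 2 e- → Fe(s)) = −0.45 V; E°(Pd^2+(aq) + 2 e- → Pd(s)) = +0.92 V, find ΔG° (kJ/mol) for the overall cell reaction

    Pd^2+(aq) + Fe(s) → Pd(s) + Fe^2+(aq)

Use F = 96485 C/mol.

In the reaction as written Pd^2+(aq) is reduced, so the Pd²⁺/Pd couple is the cathode and Fe²⁺/Fe is the anode.
E°cell = +0.92 − (−0.45) = +1.37 V; balancing electrons gives n = 2.
ΔG° = −nFE°cell = −(2)(96485)(+1.37) J/mol = −264 kJ/mol.

−264 kJ/mol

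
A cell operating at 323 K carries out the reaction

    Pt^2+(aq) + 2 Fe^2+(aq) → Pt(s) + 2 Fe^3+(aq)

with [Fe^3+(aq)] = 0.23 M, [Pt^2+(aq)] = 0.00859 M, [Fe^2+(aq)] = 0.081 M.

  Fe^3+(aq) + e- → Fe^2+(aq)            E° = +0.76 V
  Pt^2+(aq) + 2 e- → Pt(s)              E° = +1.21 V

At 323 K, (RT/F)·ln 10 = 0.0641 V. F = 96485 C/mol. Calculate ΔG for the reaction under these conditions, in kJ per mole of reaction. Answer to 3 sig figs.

The standard cell potential is +1.21 − (+0.76) = +0.45 V, with n = 2 electrons in the balanced equation.
Q = [Fe^3+(aq)]^2 / ([Pt^2+(aq)]·[Fe^2+(aq)]^2) = 939, so log Q = 2.972 and E = +0.45 − (0.0641/2)(2.972) = +0.3547 V.
Then ΔG = −nFE = −2 × 96485 × +0.3547 J/mol = −68.4 kJ/mol.

−68.4 kJ/mol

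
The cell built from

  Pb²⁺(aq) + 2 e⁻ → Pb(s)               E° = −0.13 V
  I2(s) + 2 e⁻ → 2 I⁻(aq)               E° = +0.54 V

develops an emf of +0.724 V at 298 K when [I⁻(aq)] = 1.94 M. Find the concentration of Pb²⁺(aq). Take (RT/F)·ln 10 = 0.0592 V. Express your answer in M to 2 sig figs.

I₂/I⁻ is the cathode (higher E°); E°cell = +0.54 − (−0.13) = +0.67 V with n = 2.
From the Nernst equation, log Q = n(E° − E)/0.0592 = 2·(+0.67 − (+0.724))/0.0592 = −1.824.
The balanced reaction is I2(s) + Pb(s) → 2 I⁻(aq) + Pb²⁺(aq), so Q = [I⁻(aq)]^2·[Pb²⁺(aq)].
Isolating [Pb²⁺(aq)] in Q = 10^{−1.824} yields log [Pb²⁺(aq)] = −2.400, i.e. 0.0040 M.

0.0040 M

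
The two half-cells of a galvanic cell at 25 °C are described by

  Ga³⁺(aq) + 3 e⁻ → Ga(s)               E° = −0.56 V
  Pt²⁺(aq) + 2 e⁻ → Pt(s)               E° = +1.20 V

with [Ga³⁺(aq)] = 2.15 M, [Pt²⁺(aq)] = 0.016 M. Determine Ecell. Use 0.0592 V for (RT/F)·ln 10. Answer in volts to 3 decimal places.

+1.700 V

Since E°(Pt²⁺/Pt) > E°(Ga³⁺/Ga), Pt²⁺/Pt serves as the cathode.
The standard potential is +1.20 − (−0.56) = +1.76 V and the balanced reaction transfers n = 6 electrons.
The balanced reaction is 3 Pt²⁺(aq) + 2 Ga(s) → 3 Pt(s) + 2 Ga³⁺(aq), so Q = [Ga³⁺(aq)]^2 / [Pt²⁺(aq)]^3 = 1.13×10^6 and log Q = 6.053.
By the Nernst equation, E = +1.76 − (0.0592/6)·(6.053) = +1.700 V.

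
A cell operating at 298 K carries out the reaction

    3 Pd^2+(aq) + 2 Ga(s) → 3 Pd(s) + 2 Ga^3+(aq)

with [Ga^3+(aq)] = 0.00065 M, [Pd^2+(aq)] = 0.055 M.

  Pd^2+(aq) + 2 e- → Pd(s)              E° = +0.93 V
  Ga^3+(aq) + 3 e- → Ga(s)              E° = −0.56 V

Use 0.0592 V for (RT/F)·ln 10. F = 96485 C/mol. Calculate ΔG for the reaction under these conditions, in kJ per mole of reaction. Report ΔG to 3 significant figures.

E°cell = +0.93 − (−0.56) = +1.49 V; the balanced reaction transfers n = 6 electrons.
The reaction quotient is [Ga^3+(aq)]^2 / [Pd^2+(aq)]^3 = 0.00254; by Nernst, E = +1.49 − (0.0592/6)(−2.595) = +1.5156 V.
Then ΔG = −nFE = −6 × 96485 × +1.5156 J/mol = −877 kJ/mol.

−877 kJ/mol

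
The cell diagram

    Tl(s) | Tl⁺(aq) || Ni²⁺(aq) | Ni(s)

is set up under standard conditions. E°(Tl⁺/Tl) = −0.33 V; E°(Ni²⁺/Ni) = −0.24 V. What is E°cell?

By convention the left-hand electrode in cell notation is the anode (oxidation) and the right-hand electrode is the cathode (reduction).
E°cell = E°(right) − E°(left) = −0.24 − (−0.33) = +0.09 V.

+0.09 V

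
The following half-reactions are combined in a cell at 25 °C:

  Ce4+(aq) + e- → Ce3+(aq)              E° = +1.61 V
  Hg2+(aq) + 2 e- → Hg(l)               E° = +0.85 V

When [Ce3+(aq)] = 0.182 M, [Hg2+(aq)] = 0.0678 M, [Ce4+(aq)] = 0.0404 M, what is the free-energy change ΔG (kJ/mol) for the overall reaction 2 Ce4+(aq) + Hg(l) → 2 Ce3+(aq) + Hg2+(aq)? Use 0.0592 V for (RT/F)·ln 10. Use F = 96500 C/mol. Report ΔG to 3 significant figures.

The standard cell potential is +1.61 − (+0.85) = +0.76 V, with n = 2 electrons in the balanced equation.
Here Q = ([Ce3+(aq)]^2·[Hg2+(aq)]) / [Ce4+(aq)]^2 = 1.38 (log Q = 0.139), giving E = +0.76 − (0.0592/2)·(0.139) = +0.7559 V.
Finally ΔG = −nFE = −(2)(96500 C/mol)(+0.7559 V) = −146 kJ/mol.

−146 kJ/mol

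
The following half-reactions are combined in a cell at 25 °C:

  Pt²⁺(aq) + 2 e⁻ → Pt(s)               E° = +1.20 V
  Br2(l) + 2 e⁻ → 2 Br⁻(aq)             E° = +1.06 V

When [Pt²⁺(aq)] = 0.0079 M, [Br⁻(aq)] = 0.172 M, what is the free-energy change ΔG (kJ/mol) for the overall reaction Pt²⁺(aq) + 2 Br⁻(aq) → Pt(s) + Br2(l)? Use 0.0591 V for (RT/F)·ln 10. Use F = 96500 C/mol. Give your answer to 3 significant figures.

With Pt²⁺/Pt reduced at the cathode, E°cell = +1.20 − (+1.06) = +0.14 V and n = 2.
The reaction quotient is 1 / ([Pt²⁺(aq)]·[Br⁻(aq)]^2) = 4.28×10^3; by Nernst, E = +0.14 − (0.0591/2)(3.631) = +0.0327 V.
Then ΔG = −nFE = −2 × 96500 × +0.0327 J/mol = −6.31 kJ/mol.

−6.31 kJ/mol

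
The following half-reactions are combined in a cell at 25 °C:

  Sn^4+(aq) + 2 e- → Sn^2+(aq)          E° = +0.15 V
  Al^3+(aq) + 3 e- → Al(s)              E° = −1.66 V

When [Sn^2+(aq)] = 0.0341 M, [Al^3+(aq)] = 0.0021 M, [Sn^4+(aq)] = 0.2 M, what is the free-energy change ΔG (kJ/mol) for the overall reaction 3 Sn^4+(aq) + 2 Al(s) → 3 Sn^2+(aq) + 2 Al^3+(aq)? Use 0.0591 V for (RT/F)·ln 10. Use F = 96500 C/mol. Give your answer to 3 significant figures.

−1090 kJ/mol

E°cell = +0.15 − (−1.66) = +1.81 V; the balanced reaction transfers n = 6 electrons.
The reaction quotient is ([Sn^2+(aq)]^3·[Al^3+(aq)]^2) / [Sn^4+(aq)]^3 = 2.19×10^−8; by Nernst, E = +1.81 − (0.0591/6)(−7.660) = +1.8855 V.
Then ΔG = −nFE = −6 × 96500 × +1.8855 J/mol = −1090 kJ/mol.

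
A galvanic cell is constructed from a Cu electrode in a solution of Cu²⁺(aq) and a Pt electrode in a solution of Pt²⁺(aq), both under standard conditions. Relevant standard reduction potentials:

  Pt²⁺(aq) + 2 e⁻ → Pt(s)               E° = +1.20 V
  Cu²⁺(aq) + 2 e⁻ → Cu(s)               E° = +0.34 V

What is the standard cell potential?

+0.86 V

The Pt²⁺/Pt couple has the higher E°, so Pt ion is reduced (cathode) and Cu is oxidized (anode).
E°cell = E°(cathode) − E°(anode) = +1.20 − (+0.34) = +0.86 V.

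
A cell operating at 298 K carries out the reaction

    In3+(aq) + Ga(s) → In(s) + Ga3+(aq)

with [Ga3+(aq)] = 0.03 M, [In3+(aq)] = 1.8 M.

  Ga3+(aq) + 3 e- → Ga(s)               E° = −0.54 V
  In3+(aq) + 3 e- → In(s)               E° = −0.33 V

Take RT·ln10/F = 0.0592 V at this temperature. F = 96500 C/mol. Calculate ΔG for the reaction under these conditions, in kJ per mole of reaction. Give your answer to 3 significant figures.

−71.0 kJ/mol

With In³⁺/In reduced at the cathode, E°cell = −0.33 − (−0.54) = +0.21 V and n = 3.
The reaction quotient is [Ga3+(aq)] / [In3+(aq)] = 0.0167; by Nernst, E = +0.21 − (0.0592/3)(−1.778) = +0.2451 V.
ΔG = −nFE = −(3)(96500)(+0.2451) J/mol = −71.0 kJ/mol.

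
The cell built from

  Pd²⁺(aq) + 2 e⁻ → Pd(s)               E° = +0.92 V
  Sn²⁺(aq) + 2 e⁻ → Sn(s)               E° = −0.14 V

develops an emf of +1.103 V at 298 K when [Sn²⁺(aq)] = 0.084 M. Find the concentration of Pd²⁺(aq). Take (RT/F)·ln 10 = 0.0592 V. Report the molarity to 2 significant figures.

2.4 M

With Pd²⁺/Pd at the cathode and Sn²⁺/Sn at the anode, E°cell = +0.92 − (−0.14) = +1.06 V (n = 2).
Rearranging E = E° − (0.0592/n)·log Q gives log Q = 2(+1.06 − (+1.103))/0.0592 = −1.453.
The balanced reaction is Pd²⁺(aq) + Sn(s) → Pd(s) + Sn²⁺(aq), so Q = [Sn²⁺(aq)] / [Pd²⁺(aq)].
Solving for the unknown gives log [Pd²⁺(aq)] = 0.377, so [Pd²⁺(aq)] ≈ 2.4 M.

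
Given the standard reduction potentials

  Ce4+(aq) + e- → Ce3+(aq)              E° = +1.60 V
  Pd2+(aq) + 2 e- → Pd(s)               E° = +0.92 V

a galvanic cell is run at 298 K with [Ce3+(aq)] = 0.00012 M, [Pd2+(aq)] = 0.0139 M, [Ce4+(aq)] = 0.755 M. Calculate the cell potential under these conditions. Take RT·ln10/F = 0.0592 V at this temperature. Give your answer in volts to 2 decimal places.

Since E°(Ce⁴⁺/Ce³⁺) > E°(Pd²⁺/Pd), Ce⁴⁺/Ce³⁺ serves as the cathode.
E°cell = E°cat − E°an = +1.60 − (+0.92) = +0.68 V; n = 2.
Balancing gives 2 Ce4+(aq) + Pd(s) → 2 Ce3+(aq) + Pd2+(aq); hence Q = ([Ce3+(aq)]^2·[Pd2+(aq)]) / [Ce4+(aq)]^2 = 3.51×10^−10 (log Q = −9.455).
By the Nernst equation, E = +0.68 − (0.0592/2)·(−9.455) = +0.96 V.

+0.96 V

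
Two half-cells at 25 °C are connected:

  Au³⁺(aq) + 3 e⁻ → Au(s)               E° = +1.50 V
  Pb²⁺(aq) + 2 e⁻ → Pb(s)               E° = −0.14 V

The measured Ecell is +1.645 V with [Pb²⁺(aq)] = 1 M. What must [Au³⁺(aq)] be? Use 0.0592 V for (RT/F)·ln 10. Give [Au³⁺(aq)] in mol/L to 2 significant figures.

1.8 M

The Au³⁺/Au couple has the larger reduction potential, so it is the cathode: E°cell = +1.50 − (−0.14) = +1.64 V and n = 6.
From the Nernst equation, log Q = n(E° − E)/0.0592 = 6·(+1.64 − (+1.645))/0.0592 = −0.507.
Balancing electrons gives 2 Au³⁺(aq) + 3 Pb(s) → 2 Au(s) + 3 Pb²⁺(aq); thus Q = [Pb²⁺(aq)]^3 / [Au³⁺(aq)]^2.
Solving for the unknown gives log [Au³⁺(aq)] = 0.254, so [Au³⁺(aq)] ≈ 1.8 M.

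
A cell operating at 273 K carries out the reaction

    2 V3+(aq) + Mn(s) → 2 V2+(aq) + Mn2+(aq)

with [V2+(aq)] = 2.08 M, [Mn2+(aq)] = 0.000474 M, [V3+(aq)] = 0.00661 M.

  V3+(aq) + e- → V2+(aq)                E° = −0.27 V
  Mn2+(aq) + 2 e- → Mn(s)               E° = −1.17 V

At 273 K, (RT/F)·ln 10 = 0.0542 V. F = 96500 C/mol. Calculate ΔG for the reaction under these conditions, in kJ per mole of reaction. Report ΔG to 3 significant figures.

E°cell = −0.27 − (−1.17) = +0.90 V; the balanced reaction transfers n = 2 electrons.
Q = ([V2+(aq)]^2·[Mn2+(aq)]) / [V3+(aq)]^2 = 46.9, so log Q = 1.672 and E = +0.90 − (0.0542/2)(1.672) = +0.8547 V.
ΔG = −nFE = −(2)(96500)(+0.8547) J/mol = −165 kJ/mol.

−165 kJ/mol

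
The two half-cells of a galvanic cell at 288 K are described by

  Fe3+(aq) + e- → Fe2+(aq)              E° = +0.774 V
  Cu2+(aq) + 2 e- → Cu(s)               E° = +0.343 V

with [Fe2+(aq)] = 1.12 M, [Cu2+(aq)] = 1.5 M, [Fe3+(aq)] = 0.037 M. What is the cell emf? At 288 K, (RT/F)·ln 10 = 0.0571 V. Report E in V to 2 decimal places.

Fe³⁺/Fe²⁺ is reduced (cathode, E° = +0.774 V) and Cu²⁺/Cu is oxidized (anode).
The standard potential is +0.774 − (+0.343) = +0.431 V and the balanced reaction transfers n = 2 electrons.
Balancing gives 2 Fe3+(aq) + Cu(s) → 2 Fe2+(aq) + Cu2+(aq); hence Q = ([Fe2+(aq)]^2·[Cu2+(aq)]) / [Fe3+(aq)]^2 = 1.37×10^3 (log Q = 3.138).
Applying E = E° − (RT ln10/nF)·log Q gives +0.431 − (0.0571/2)(3.138) = +0.34 V.

+0.34 V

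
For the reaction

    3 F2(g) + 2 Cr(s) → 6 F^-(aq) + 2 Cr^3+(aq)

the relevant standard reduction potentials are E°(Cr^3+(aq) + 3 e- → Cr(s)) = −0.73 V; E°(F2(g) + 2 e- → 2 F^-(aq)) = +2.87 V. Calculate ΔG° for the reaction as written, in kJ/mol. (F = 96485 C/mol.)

−2084 kJ/mol

In the reaction as written F2(g) is reduced, so the F₂/F⁻ couple is the cathode and Cr³⁺/Cr is the anode.
E°cell = +2.87 − (−0.73) = +3.60 V; balancing electrons gives n = 6.
ΔG° = −nFE°cell = −(6)(96485)(+3.60) J/mol = −2084 kJ/mol.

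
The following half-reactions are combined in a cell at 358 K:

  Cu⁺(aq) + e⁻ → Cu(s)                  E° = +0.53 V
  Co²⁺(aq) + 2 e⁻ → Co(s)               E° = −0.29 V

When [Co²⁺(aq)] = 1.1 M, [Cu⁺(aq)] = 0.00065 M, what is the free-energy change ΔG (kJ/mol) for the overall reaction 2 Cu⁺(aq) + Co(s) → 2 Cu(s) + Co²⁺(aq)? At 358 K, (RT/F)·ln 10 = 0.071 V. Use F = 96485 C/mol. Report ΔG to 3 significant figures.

−114 kJ/mol

With Cu⁺/Cu reduced at the cathode, E°cell = +0.53 − (−0.29) = +0.82 V and n = 2.
Here Q = [Co²⁺(aq)] / [Cu⁺(aq)]^2 = 2.6×10^6 (log Q = 6.416), giving E = +0.82 − (0.071/2)·(6.416) = +0.5922 V.
Finally ΔG = −nFE = −(2)(96485 C/mol)(+0.5922 V) = −114 kJ/mol.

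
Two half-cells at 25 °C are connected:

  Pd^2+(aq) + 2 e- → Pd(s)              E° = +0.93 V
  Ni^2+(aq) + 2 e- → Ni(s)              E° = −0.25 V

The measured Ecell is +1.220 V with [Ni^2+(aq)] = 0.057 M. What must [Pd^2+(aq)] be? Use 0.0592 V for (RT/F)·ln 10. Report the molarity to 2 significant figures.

1.3 M

With Pd²⁺/Pd at the cathode and Ni²⁺/Ni at the anode, E°cell = +0.93 − (−0.25) = +1.18 V (n = 2).
Rearranging E = E° − (0.0592/n)·log Q gives log Q = 2(+1.18 − (+1.220))/0.0592 = −1.351.
Balancing electrons gives Pd^2+(aq) + Ni(s) → Pd(s) + Ni^2+(aq); thus Q = [Ni^2+(aq)] / [Pd^2+(aq)].
Substituting the known concentrations and solving, log [Pd^2+(aq)] = 0.107 and [Pd^2+(aq)] = 1.3 M.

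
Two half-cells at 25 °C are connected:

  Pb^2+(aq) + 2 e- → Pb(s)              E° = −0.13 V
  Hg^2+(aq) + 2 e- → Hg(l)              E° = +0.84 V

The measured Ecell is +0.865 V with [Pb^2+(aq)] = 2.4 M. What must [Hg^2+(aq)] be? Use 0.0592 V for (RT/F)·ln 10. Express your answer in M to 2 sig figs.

Hg²⁺/Hg is the cathode (higher E°); E°cell = +0.84 − (−0.13) = +0.97 V with n = 2.
Rearranging E = E° − (0.0592/n)·log Q gives log Q = 2(+0.97 − (+0.865))/0.0592 = 3.547.
The balanced reaction is Hg^2+(aq) + Pb(s) → Hg(l) + Pb^2+(aq), so Q = [Pb^2+(aq)] / [Hg^2+(aq)].
Isolating [Hg^2+(aq)] in Q = 10^{3.547} yields log [Hg^2+(aq)] = −3.167, i.e. 0.00068 M.

0.00068 M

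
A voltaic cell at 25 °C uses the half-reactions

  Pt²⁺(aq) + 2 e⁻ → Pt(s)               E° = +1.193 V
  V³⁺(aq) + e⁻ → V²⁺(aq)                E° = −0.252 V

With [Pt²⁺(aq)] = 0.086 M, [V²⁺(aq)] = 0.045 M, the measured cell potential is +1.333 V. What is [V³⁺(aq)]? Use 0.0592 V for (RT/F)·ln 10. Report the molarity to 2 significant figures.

With Pt²⁺/Pt at the cathode and V³⁺/V²⁺ at the anode, E°cell = +1.193 − (−0.252) = +1.445 V (n = 2).
Rearranging E = E° − (0.0592/n)·log Q gives log Q = 2(+1.445 − (+1.333))/0.0592 = 3.784.
Balancing electrons gives Pt²⁺(aq) + 2 V²⁺(aq) → Pt(s) + 2 V³⁺(aq); thus Q = [V³⁺(aq)]^2 / ([Pt²⁺(aq)]·[V²⁺(aq)]^2).
Isolating [V³⁺(aq)] in Q = 10^{3.784} yields log [V³⁺(aq)] = 0.012, i.e. 1.0 M.

1.0 M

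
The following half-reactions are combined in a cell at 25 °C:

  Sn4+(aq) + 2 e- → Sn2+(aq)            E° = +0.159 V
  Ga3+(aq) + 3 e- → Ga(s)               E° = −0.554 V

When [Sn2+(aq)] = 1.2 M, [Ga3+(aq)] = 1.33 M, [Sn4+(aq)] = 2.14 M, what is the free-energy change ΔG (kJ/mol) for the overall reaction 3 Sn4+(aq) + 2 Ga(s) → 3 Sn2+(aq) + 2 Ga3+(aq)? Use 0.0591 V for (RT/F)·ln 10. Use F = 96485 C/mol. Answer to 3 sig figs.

E°cell = +0.159 − (−0.554) = +0.713 V; the balanced reaction transfers n = 6 electrons.
Here Q = ([Sn2+(aq)]^3·[Ga3+(aq)]^2) / [Sn4+(aq)]^3 = 0.312 (log Q = −0.506), giving E = +0.713 − (0.0591/6)·(−0.506) = +0.7180 V.
ΔG = −nFE = −(6)(96485)(+0.7180) J/mol = −416 kJ/mol.

−416 kJ/mol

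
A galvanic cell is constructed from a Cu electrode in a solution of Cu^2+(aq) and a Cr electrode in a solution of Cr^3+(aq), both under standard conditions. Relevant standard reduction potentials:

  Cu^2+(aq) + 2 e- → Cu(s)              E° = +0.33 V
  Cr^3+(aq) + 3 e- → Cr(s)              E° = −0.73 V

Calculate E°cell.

+1.06 V

The Cu²⁺/Cu couple has the higher E°, so Cu ion is reduced (cathode) and Cr is oxidized (anode).
E°cell = E°(cathode) − E°(anode) = +0.33 − (−0.73) = +1.06 V.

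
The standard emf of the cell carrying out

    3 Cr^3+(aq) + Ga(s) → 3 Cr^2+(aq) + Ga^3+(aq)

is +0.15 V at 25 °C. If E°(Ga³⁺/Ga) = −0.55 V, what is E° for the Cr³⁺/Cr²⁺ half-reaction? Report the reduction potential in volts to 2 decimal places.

−0.40 V

In the reaction as written the Cr³⁺/Cr²⁺ couple is reduced (cathode) and Ga³⁺/Ga is oxidized (anode), so E°cell = E°(Cr³⁺/Cr²⁺) − E°(Ga³⁺/Ga).
E°(Cr³⁺/Cr²⁺) = E°cell + E°(anode) = +0.15 + (−0.55) = −0.40 V.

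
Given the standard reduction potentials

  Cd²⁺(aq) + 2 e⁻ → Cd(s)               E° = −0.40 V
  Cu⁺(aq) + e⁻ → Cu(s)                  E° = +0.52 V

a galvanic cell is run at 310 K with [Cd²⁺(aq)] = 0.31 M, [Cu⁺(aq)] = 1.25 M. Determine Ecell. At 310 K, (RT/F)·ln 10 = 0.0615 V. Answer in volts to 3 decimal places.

Since E°(Cu⁺/Cu) > E°(Cd²⁺/Cd), Cu⁺/Cu serves as the cathode.
E°cell = E°cat − E°an = +0.52 − (−0.40) = +0.92 V; n = 2.
For the overall reaction 2 Cu⁺(aq) + Cd(s) → 2 Cu(s) + Cd²⁺(aq), Q = [Cd²⁺(aq)] / [Cu⁺(aq)]^2 = 0.198, giving log Q = −0.702.
Applying E = E° − (RT ln10/nF)·log Q gives +0.92 − (0.0615/2)(−0.702) = +0.942 V.

+0.942 V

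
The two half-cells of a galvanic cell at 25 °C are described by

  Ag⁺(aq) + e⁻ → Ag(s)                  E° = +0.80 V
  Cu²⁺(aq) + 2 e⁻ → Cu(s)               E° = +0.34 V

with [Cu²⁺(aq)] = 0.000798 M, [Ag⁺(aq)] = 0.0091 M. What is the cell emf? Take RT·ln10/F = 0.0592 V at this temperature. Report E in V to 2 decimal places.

The Ag⁺/Ag couple has the more positive E°, so it is the cathode; Cu²⁺/Cu is the anode.
The standard potential is +0.80 − (+0.34) = +0.46 V and the balanced reaction transfers n = 2 electrons.
Balancing gives 2 Ag⁺(aq) + Cu(s) → 2 Ag(s) + Cu²⁺(aq); hence Q = [Cu²⁺(aq)] / [Ag⁺(aq)]^2 = 9.64 (log Q = 0.984).
By the Nernst equation, E = +0.46 − (0.0592/2)·(0.984) = +0.43 V.

+0.43 V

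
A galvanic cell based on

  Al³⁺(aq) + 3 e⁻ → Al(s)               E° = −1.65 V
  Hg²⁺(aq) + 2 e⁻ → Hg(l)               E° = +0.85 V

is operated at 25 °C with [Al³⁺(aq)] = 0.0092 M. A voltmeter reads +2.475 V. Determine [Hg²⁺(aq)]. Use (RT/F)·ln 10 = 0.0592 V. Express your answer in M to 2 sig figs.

0.0063 M

With Hg²⁺/Hg at the cathode and Al³⁺/Al at the anode, E°cell = +0.85 − (−1.65) = +2.50 V (n = 6).
Rearranging E = E° − (0.0592/n)·log Q gives log Q = 6(+2.50 − (+2.475))/0.0592 = 2.534.
For 3 Hg²⁺(aq) + 2 Al(s) → 3 Hg(l) + 2 Al³⁺(aq), the reaction quotient is Q = [Al³⁺(aq)]^2 / [Hg²⁺(aq)]^3.
Substituting the known concentrations and solving, log [Hg²⁺(aq)] = −2.202 and [Hg²⁺(aq)] = 0.0063 M.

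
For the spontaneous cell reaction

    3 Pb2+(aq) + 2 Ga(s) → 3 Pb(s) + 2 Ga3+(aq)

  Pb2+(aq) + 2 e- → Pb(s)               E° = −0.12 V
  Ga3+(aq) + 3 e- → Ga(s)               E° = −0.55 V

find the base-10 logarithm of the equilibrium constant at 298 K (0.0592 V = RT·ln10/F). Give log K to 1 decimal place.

log K = 43.6

The Pb²⁺/Pb couple is reduced (cathode); E°cell = −0.12 − (−0.55) = +0.43 V with n = 6.
At equilibrium E = 0, so log K = nE°cell / 0.0592 = (6)(+0.43) / 0.0592 = 43.6.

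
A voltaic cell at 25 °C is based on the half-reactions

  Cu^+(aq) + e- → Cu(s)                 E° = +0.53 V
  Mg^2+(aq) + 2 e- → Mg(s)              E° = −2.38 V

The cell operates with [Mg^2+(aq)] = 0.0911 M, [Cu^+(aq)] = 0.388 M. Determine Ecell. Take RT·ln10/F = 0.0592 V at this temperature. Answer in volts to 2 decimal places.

+2.92 V

The Cu⁺/Cu couple has the more positive E°, so it is the cathode; Mg²⁺/Mg is the anode.
E°cell = +0.53 − (−2.38) = +2.91 V, with n = 2 electrons transferred.
The balanced reaction is 2 Cu^+(aq) + Mg(s) → 2 Cu(s) + Mg^2+(aq), so Q = [Mg^2+(aq)] / [Cu^+(aq)]^2 = 0.605 and log Q = −0.218.
By the Nernst equation, E = +2.91 − (0.0592/2)·(−0.218) = +2.92 V.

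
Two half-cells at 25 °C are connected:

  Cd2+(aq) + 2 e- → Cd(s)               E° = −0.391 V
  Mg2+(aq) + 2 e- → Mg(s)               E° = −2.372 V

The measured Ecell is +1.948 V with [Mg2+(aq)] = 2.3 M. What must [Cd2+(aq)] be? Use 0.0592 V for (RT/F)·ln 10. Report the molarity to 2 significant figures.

With Cd²⁺/Cd at the cathode and Mg²⁺/Mg at the anode, E°cell = −0.391 − (−2.372) = +1.981 V (n = 2).
From the Nernst equation, log Q = n(E° − E)/0.0592 = 2·(+1.981 − (+1.948))/0.0592 = 1.115.
Balancing electrons gives Cd2+(aq) + Mg(s) → Cd(s) + Mg2+(aq); thus Q = [Mg2+(aq)] / [Cd2+(aq)].
Substituting the known concentrations and solving, log [Cd2+(aq)] = −0.753 and [Cd2+(aq)] = 0.18 M.

0.18 M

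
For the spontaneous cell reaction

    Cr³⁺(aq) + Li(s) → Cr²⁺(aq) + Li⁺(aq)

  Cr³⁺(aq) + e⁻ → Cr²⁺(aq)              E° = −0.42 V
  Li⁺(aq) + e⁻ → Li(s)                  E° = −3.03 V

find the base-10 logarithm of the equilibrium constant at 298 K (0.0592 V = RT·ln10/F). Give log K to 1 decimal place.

The Cr³⁺/Cr²⁺ couple is reduced (cathode); E°cell = −0.42 − (−3.03) = +2.61 V with n = 1.
At equilibrium E = 0, so log K = nE°cell / 0.0592 = (1)(+2.61) / 0.0592 = 44.1.

log K = 44.1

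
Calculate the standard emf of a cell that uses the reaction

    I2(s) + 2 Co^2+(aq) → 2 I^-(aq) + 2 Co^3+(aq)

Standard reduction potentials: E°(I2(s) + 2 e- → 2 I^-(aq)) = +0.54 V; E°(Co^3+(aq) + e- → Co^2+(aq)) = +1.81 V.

In the reaction as written, I2(s) is reduced (cathode) and Co^3+(aq) is produced by oxidation at the anode.
E°cell = E°(cathode) − E°(anode) = +0.54 − (+1.81) = −1.27 V.

−1.27 V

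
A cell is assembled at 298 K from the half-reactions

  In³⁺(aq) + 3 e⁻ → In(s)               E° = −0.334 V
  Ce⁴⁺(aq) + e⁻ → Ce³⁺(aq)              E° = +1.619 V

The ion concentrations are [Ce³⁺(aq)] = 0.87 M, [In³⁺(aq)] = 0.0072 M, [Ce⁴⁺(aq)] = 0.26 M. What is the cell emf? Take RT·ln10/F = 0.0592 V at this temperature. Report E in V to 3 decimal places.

+1.964 V

Ce⁴⁺/Ce³⁺ is reduced (cathode, E° = +1.619 V) and In³⁺/In is oxidized (anode).
E°cell = E°cat − E°an = +1.619 − (−0.334) = +1.953 V; n = 3.
Balancing gives 3 Ce⁴⁺(aq) + In(s) → 3 Ce³⁺(aq) + In³⁺(aq); hence Q = ([Ce³⁺(aq)]^3·[In³⁺(aq)]) / [Ce⁴⁺(aq)]^3 = 0.27 (log Q = −0.569).
E = E° − (0.0592/n)·log Q = +1.953 − (0.0592/3)(−0.569) = +1.964 V.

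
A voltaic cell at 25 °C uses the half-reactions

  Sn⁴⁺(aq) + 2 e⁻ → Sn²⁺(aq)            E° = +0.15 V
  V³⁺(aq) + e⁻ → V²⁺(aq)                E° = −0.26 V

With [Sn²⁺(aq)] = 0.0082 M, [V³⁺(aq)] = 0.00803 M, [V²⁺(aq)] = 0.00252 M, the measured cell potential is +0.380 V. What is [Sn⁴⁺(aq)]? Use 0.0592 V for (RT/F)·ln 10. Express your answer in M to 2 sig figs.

With Sn⁴⁺/Sn²⁺ at the cathode and V³⁺/V²⁺ at the anode, E°cell = +0.15 − (−0.26) = +0.41 V (n = 2).
Since E = E° − (0.0592/n)·log Q, log Q = n(E° − E)/0.0592 = 1.014.
For Sn⁴⁺(aq) + 2 V²⁺(aq) → Sn²⁺(aq) + 2 V³⁺(aq), the reaction quotient is Q = ([Sn²⁺(aq)]·[V³⁺(aq)]^2) / ([Sn⁴⁺(aq)]·[V²⁺(aq)]^2).
Solving for the unknown gives log [Sn⁴⁺(aq)] = −2.094, so [Sn⁴⁺(aq)] ≈ 0.0081 M.

0.0081 M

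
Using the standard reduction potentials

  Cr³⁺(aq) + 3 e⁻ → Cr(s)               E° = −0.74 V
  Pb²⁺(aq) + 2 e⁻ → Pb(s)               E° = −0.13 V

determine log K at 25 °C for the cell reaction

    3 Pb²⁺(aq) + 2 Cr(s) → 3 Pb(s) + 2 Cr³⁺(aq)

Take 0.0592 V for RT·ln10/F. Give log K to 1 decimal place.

log K = 61.8

The Pb²⁺/Pb couple is reduced (cathode); E°cell = −0.13 − (−0.74) = +0.61 V with n = 6.
At equilibrium E = 0, so log K = nE°cell / 0.0592 = (6)(+0.61) / 0.0592 = 61.8.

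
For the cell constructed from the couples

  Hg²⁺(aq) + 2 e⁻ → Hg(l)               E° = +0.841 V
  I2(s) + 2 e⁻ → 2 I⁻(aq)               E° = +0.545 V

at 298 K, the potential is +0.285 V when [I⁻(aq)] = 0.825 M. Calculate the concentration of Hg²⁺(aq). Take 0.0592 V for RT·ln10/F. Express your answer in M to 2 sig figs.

The Hg²⁺/Hg couple has the larger reduction potential, so it is the cathode: E°cell = +0.841 − (+0.545) = +0.296 V and n = 2.
Since E = E° − (0.0592/n)·log Q, log Q = n(E° − E)/0.0592 = 0.372.
Balancing electrons gives Hg²⁺(aq) + 2 I⁻(aq) → Hg(l) + I2(s); thus Q = 1 / ([Hg²⁺(aq)]·[I⁻(aq)]^2).
Isolating [Hg²⁺(aq)] in Q = 10^{0.372} yields log [Hg²⁺(aq)] = −0.205, i.e. 0.62 M.

0.62 M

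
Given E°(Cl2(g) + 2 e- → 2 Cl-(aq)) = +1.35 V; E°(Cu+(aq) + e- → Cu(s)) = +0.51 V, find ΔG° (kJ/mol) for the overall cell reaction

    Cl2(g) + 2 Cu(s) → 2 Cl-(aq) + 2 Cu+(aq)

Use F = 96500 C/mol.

−162 kJ/mol

In the reaction as written Cl2(g) is reduced, so the Cl₂/Cl⁻ couple is the cathode and Cu⁺/Cu is the anode.
E°cell = +1.35 − (+0.51) = +0.84 V; balancing electrons gives n = 2.
ΔG° = −nFE°cell = −(2)(96500)(+0.84) J/mol = −162 kJ/mol.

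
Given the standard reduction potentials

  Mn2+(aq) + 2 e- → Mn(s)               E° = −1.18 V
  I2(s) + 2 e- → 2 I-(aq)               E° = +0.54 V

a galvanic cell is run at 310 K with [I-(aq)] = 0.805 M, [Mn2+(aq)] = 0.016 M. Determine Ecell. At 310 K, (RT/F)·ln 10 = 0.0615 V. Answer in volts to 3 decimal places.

I₂/I⁻ is reduced (cathode, E° = +0.54 V) and Mn²⁺/Mn is oxidized (anode).
E°cell = E°cat − E°an = +0.54 − (−1.18) = +1.72 V; n = 2.
For the overall reaction I2(s) + Mn(s) → 2 I-(aq) + Mn2+(aq), Q = [I-(aq)]^2·[Mn2+(aq)] = 0.0104, giving log Q = −1.984.
By the Nernst equation, E = +1.72 − (0.0615/2)·(−1.984) = +1.781 V.

+1.781 V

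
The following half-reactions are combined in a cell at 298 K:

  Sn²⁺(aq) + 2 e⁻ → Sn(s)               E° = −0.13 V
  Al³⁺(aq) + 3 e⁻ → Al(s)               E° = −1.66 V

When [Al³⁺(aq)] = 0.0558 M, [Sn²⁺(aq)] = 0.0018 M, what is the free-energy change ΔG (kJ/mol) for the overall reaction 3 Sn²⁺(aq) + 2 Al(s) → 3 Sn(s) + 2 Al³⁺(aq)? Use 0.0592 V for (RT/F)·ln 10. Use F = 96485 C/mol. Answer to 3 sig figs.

The standard cell potential is −0.13 − (−1.66) = +1.53 V, with n = 6 electrons in the balanced equation.
Here Q = [Al³⁺(aq)]^2 / [Sn²⁺(aq)]^3 = 5.34×10^5 (log Q = 5.727), giving E = +1.53 − (0.0592/6)·(5.727) = +1.4735 V.
ΔG = −nFE = −(6)(96485)(+1.4735) J/mol = −853 kJ/mol.

−853 kJ/mol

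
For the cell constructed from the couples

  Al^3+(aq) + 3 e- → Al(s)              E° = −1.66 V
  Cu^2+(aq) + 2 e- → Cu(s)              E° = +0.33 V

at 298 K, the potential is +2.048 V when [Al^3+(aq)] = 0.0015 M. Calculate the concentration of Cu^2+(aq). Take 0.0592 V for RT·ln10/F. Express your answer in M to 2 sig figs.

The Cu²⁺/Cu couple has the larger reduction potential, so it is the cathode: E°cell = +0.33 − (−1.66) = +1.99 V and n = 6.
Since E = E° − (0.0592/n)·log Q, log Q = n(E° − E)/0.0592 = −5.878.
The balanced reaction is 3 Cu^2+(aq) + 2 Al(s) → 3 Cu(s) + 2 Al^3+(aq), so Q = [Al^3+(aq)]^2 / [Cu^2+(aq)]^3.
Substituting the known concentrations and solving, log [Cu^2+(aq)] = 0.077 and [Cu^2+(aq)] = 1.2 M.

1.2 M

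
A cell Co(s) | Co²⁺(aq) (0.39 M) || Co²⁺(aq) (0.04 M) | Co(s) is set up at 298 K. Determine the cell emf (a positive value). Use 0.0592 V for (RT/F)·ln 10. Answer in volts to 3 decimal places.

For a concentration cell E°cell = 0, since both electrodes use the same couple.
The compartment with the higher Co²⁺(aq) concentration (0.39 M) acts as the cathode; ions are reduced there and produced at the dilute (0.04 M) anode.
With n = 2, Ecell = −(0.0592/2)·log([dilute]/[conc]) = −(0.0592/2)·log(0.04/0.39) = +0.029 V.

0.029 V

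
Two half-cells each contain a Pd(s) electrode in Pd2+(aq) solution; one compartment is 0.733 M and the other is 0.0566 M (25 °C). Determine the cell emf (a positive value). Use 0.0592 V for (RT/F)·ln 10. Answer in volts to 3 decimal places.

For a concentration cell E°cell = 0, since both electrodes use the same couple.
The compartment with the higher Pd2+(aq) concentration (0.733 M) acts as the cathode; ions are reduced there and produced at the dilute (0.0566 M) anode.
With n = 2, Ecell = −(0.0592/2)·log([dilute]/[conc]) = −(0.0592/2)·log(0.0566/0.733) = +0.033 V.

0.033 V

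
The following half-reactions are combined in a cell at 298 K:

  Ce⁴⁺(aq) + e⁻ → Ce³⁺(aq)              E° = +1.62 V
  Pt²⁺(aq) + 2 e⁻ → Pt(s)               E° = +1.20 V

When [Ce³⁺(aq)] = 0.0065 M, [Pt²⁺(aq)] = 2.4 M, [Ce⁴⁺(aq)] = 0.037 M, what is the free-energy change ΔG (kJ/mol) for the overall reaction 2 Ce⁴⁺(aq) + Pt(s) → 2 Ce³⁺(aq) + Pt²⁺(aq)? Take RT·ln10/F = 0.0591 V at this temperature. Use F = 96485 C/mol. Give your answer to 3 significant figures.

With Ce⁴⁺/Ce³⁺ reduced at the cathode, E°cell = +1.62 − (+1.20) = +0.42 V and n = 2.
The reaction quotient is ([Ce³⁺(aq)]^2·[Pt²⁺(aq)]) / [Ce⁴⁺(aq)]^2 = 0.0741; by Nernst, E = +0.42 − (0.0591/2)(−1.130) = +0.4534 V.
Then ΔG = −nFE = −2 × 96485 × +0.4534 J/mol = −87.5 kJ/mol.

−87.5 kJ/mol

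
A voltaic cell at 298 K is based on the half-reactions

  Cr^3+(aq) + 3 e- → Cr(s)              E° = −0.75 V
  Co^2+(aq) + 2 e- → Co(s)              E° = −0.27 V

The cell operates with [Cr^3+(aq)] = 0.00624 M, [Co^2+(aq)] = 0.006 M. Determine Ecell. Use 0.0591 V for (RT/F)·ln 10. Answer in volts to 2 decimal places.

+0.46 V

Co²⁺/Co is reduced (cathode, E° = −0.27 V) and Cr³⁺/Cr is oxidized (anode).
The standard potential is −0.27 − (−0.75) = +0.48 V and the balanced reaction transfers n = 6 electrons.
The balanced reaction is 3 Co^2+(aq) + 2 Cr(s) → 3 Co(s) + 2 Cr^3+(aq), so Q = [Cr^3+(aq)]^2 / [Co^2+(aq)]^3 = 180 and log Q = 2.256.
By the Nernst equation, E = +0.48 − (0.0591/6)·(2.256) = +0.46 V.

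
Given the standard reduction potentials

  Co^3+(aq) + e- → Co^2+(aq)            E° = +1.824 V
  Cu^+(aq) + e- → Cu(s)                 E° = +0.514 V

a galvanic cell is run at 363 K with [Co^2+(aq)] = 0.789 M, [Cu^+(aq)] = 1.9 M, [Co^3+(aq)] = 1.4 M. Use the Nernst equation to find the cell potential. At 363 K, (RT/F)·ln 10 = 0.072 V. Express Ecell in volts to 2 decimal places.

The Co³⁺/Co²⁺ couple has the more positive E°, so it is the cathode; Cu⁺/Cu is the anode.
The standard potential is +1.824 − (+0.514) = +1.310 V and the balanced reaction transfers n = 1 electron.
The balanced reaction is Co^3+(aq) + Cu(s) → Co^2+(aq) + Cu^+(aq), so Q = ([Co^2+(aq)]·[Cu^+(aq)]) / [Co^3+(aq)] = 1.07 and log Q = 0.030.
By the Nernst equation, E = +1.310 − (0.072/1)·(0.030) = +1.31 V.

+1.31 V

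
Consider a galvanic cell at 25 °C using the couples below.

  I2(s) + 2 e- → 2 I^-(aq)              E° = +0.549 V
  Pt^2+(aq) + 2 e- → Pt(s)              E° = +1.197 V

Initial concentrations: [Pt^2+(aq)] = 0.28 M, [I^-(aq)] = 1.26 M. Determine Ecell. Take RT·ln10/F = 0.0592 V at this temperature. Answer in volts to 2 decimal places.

+0.64 V

Pt²⁺/Pt is reduced (cathode, E° = +1.197 V) and I₂/I⁻ is oxidized (anode).
E°cell = E°cat − E°an = +1.197 − (+0.549) = +0.648 V; n = 2.
Balancing gives Pt^2+(aq) + 2 I^-(aq) → Pt(s) + I2(s); hence Q = 1 / ([Pt^2+(aq)]·[I^-(aq)]^2) = 2.25 (log Q = 0.352).
By the Nernst equation, E = +0.648 − (0.0592/2)·(0.352) = +0.64 V.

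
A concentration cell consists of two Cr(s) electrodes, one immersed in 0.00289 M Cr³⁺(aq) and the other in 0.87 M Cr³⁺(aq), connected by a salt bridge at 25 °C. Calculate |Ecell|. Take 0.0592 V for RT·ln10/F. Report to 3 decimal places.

0.049 V

For a concentration cell E°cell = 0, since both electrodes use the same couple.
The compartment with the higher Cr³⁺(aq) concentration (0.87 M) acts as the cathode; ions are reduced there and produced at the dilute (0.00289 M) anode.
With n = 3, Ecell = −(0.0592/3)·log([dilute]/[conc]) = −(0.0592/3)·log(0.00289/0.87) = +0.049 V.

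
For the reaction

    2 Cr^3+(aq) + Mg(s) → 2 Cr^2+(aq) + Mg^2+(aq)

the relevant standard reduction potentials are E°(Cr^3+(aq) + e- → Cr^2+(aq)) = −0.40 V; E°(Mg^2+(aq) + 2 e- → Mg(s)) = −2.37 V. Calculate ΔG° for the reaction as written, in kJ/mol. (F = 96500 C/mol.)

−380 kJ/mol

In the reaction as written Cr^3+(aq) is reduced, so the Cr³⁺/Cr²⁺ couple is the cathode and Mg²⁺/Mg is the anode.
E°cell = −0.40 − (−2.37) = +1.97 V; balancing electrons gives n = 2.
ΔG° = −nFE°cell = −(2)(96500)(+1.97) J/mol = −380 kJ/mol.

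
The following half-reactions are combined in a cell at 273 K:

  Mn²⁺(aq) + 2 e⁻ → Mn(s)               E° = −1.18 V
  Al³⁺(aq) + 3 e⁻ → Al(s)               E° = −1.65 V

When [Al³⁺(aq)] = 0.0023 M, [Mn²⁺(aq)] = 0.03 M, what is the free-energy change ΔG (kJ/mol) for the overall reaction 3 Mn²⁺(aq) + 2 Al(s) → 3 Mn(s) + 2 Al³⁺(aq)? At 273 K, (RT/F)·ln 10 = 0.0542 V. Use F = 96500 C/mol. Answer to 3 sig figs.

−276 kJ/mol

The standard cell potential is −1.18 − (−1.65) = +0.47 V, with n = 6 electrons in the balanced equation.
Q = [Al³⁺(aq)]^2 / [Mn²⁺(aq)]^3 = 0.196, so log Q = −0.708 and E = +0.47 − (0.0542/6)(−0.708) = +0.4764 V.
ΔG = −nFE = −(6)(96500)(+0.4764) J/mol = −276 kJ/mol.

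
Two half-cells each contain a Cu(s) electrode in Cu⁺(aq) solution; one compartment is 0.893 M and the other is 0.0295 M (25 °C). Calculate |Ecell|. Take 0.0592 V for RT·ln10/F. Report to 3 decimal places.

For a concentration cell E°cell = 0, since both electrodes use the same couple.
The compartment with the higher Cu⁺(aq) concentration (0.893 M) acts as the cathode; ions are reduced there and produced at the dilute (0.0295 M) anode.
With n = 1, Ecell = −(0.0592/1)·log([dilute]/[conc]) = −(0.0592/1)·log(0.0295/0.893) = +0.088 V.

0.088 V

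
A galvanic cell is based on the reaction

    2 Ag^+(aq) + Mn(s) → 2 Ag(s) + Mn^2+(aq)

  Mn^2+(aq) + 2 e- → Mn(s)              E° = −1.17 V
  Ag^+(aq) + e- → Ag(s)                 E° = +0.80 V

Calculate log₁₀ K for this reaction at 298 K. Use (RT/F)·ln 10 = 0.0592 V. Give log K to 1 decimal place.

The Ag⁺/Ag couple is reduced (cathode); E°cell = +0.80 − (−1.17) = +1.97 V with n = 2.
At equilibrium E = 0, so log K = nE°cell / 0.0592 = (2)(+1.97) / 0.0592 = 66.6.

log K = 66.6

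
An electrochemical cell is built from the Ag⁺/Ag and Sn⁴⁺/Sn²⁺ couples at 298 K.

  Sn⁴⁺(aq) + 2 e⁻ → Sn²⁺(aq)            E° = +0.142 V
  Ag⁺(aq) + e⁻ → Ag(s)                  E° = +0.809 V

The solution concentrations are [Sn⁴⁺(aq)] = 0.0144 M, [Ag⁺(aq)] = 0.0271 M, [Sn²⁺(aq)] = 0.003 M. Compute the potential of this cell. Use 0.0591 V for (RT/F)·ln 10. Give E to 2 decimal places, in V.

The Ag⁺/Ag couple has the more positive E°, so it is the cathode; Sn⁴⁺/Sn²⁺ is the anode.
The standard potential is +0.809 − (+0.142) = +0.667 V and the balanced reaction transfers n = 2 electrons.
For the overall reaction 2 Ag⁺(aq) + Sn²⁺(aq) → 2 Ag(s) + Sn⁴⁺(aq), Q = [Sn⁴⁺(aq)] / ([Ag⁺(aq)]^2·[Sn²⁺(aq)]) = 6.54×10^3, giving log Q = 3.815.
Applying E = E° − (RT ln10/nF)·log Q gives +0.667 − (0.0591/2)(3.815) = +0.55 V.

+0.55 V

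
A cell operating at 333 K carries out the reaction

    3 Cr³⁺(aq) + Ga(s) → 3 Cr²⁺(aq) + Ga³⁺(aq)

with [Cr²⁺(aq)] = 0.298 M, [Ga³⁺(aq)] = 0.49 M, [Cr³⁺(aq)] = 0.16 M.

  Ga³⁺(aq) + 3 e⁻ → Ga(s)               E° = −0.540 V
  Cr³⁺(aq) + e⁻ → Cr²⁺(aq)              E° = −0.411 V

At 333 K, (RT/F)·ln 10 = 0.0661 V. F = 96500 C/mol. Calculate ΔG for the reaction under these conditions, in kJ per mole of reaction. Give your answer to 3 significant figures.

E°cell = −0.411 − (−0.540) = +0.129 V; the balanced reaction transfers n = 3 electrons.
The reaction quotient is ([Cr²⁺(aq)]^3·[Ga³⁺(aq)]) / [Cr³⁺(aq)]^3 = 3.17; by Nernst, E = +0.129 − (0.0661/3)(0.500) = +0.1180 V.
Finally ΔG = −nFE = −(3)(96500 C/mol)(+0.1180 V) = −34.2 kJ/mol.

−34.2 kJ/mol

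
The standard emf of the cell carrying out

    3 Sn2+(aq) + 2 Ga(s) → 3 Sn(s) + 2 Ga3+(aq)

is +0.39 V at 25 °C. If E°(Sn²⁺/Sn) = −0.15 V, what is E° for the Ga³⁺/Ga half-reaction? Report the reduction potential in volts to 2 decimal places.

−0.54 V

In the reaction as written the Sn²⁺/Sn couple is reduced (cathode) and Ga³⁺/Ga is oxidized (anode), so E°cell = E°(Sn²⁺/Sn) − E°(Ga³⁺/Ga).
E°(Ga³⁺/Ga) = E°(cathode) − E°cell = −0.15 − (+0.39) = −0.54 V.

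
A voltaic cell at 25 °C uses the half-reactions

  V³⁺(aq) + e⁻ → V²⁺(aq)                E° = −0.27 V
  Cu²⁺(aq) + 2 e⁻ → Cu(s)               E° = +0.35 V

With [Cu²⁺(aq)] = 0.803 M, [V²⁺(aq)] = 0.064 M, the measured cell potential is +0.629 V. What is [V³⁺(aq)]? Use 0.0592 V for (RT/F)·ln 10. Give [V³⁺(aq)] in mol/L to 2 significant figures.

0.040 M

Cu²⁺/Cu is the cathode (higher E°); E°cell = +0.35 − (−0.27) = +0.62 V with n = 2.
Since E = E° − (0.0592/n)·log Q, log Q = n(E° − E)/0.0592 = −0.304.
Balancing electrons gives Cu²⁺(aq) + 2 V²⁺(aq) → Cu(s) + 2 V³⁺(aq); thus Q = [V³⁺(aq)]^2 / ([Cu²⁺(aq)]·[V²⁺(aq)]^2).
Substituting the known concentrations and solving, log [V³⁺(aq)] = −1.393 and [V³⁺(aq)] = 0.040 M.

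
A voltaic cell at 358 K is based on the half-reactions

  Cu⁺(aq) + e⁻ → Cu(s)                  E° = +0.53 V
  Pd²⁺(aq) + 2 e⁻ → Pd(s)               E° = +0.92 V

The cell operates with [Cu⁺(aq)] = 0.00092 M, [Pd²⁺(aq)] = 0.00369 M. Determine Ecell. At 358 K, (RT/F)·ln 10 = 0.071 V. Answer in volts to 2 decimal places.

Since E°(Pd²⁺/Pd) > E°(Cu⁺/Cu), Pd²⁺/Pd serves as the cathode.
E°cell = +0.92 − (+0.53) = +0.39 V, with n = 2 electrons transferred.
For the overall reaction Pd²⁺(aq) + 2 Cu(s) → Pd(s) + 2 Cu⁺(aq), Q = [Cu⁺(aq)]^2 / [Pd²⁺(aq)] = 0.000229, giving log Q = −3.639.
By the Nernst equation, E = +0.39 − (0.071/2)·(−3.639) = +0.52 V.

+0.52 V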